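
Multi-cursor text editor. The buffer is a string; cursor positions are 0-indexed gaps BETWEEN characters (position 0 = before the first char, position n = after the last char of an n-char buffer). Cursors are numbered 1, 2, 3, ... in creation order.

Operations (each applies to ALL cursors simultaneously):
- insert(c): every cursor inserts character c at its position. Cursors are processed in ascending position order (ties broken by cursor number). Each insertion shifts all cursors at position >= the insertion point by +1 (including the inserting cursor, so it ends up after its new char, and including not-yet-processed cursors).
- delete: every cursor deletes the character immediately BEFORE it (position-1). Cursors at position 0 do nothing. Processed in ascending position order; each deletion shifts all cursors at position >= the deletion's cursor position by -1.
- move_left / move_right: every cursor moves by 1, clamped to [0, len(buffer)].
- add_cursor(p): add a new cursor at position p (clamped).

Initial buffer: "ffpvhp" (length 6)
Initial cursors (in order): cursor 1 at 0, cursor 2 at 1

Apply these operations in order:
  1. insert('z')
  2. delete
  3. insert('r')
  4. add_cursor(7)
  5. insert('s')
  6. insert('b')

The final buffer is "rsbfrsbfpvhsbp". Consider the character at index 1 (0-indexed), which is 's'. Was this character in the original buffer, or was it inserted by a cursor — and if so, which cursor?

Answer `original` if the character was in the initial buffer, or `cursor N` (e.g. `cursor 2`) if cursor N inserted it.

Answer: cursor 1

Derivation:
After op 1 (insert('z')): buffer="zfzfpvhp" (len 8), cursors c1@1 c2@3, authorship 1.2.....
After op 2 (delete): buffer="ffpvhp" (len 6), cursors c1@0 c2@1, authorship ......
After op 3 (insert('r')): buffer="rfrfpvhp" (len 8), cursors c1@1 c2@3, authorship 1.2.....
After op 4 (add_cursor(7)): buffer="rfrfpvhp" (len 8), cursors c1@1 c2@3 c3@7, authorship 1.2.....
After op 5 (insert('s')): buffer="rsfrsfpvhsp" (len 11), cursors c1@2 c2@5 c3@10, authorship 11.22....3.
After op 6 (insert('b')): buffer="rsbfrsbfpvhsbp" (len 14), cursors c1@3 c2@7 c3@13, authorship 111.222....33.
Authorship (.=original, N=cursor N): 1 1 1 . 2 2 2 . . . . 3 3 .
Index 1: author = 1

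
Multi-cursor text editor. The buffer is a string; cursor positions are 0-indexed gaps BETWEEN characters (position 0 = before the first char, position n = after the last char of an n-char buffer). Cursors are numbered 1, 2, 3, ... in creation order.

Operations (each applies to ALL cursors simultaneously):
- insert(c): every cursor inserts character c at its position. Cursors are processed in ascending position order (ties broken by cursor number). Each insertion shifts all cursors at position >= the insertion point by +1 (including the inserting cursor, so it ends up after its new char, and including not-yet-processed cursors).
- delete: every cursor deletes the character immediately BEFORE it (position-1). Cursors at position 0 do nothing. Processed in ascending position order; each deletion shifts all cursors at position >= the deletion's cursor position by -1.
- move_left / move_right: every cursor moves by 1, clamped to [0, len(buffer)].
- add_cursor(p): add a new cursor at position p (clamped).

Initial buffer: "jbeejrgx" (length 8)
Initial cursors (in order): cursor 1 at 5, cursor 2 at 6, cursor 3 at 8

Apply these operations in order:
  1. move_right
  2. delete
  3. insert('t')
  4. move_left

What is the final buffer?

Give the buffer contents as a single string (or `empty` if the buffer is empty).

Answer: jbeejttt

Derivation:
After op 1 (move_right): buffer="jbeejrgx" (len 8), cursors c1@6 c2@7 c3@8, authorship ........
After op 2 (delete): buffer="jbeej" (len 5), cursors c1@5 c2@5 c3@5, authorship .....
After op 3 (insert('t')): buffer="jbeejttt" (len 8), cursors c1@8 c2@8 c3@8, authorship .....123
After op 4 (move_left): buffer="jbeejttt" (len 8), cursors c1@7 c2@7 c3@7, authorship .....123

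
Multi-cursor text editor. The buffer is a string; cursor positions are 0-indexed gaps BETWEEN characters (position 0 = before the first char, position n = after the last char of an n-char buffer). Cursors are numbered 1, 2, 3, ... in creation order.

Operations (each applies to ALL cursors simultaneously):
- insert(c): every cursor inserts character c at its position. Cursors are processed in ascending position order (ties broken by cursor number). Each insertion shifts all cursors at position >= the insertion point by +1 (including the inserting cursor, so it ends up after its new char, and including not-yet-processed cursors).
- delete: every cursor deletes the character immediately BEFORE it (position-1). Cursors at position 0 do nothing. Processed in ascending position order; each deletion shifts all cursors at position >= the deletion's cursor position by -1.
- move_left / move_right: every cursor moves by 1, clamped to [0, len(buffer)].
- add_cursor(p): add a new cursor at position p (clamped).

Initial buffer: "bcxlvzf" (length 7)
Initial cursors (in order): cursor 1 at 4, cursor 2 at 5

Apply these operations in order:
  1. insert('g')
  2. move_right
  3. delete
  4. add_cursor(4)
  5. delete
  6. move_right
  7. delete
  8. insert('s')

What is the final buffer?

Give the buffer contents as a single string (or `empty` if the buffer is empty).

Answer: bsss

Derivation:
After op 1 (insert('g')): buffer="bcxlgvgzf" (len 9), cursors c1@5 c2@7, authorship ....1.2..
After op 2 (move_right): buffer="bcxlgvgzf" (len 9), cursors c1@6 c2@8, authorship ....1.2..
After op 3 (delete): buffer="bcxlggf" (len 7), cursors c1@5 c2@6, authorship ....12.
After op 4 (add_cursor(4)): buffer="bcxlggf" (len 7), cursors c3@4 c1@5 c2@6, authorship ....12.
After op 5 (delete): buffer="bcxf" (len 4), cursors c1@3 c2@3 c3@3, authorship ....
After op 6 (move_right): buffer="bcxf" (len 4), cursors c1@4 c2@4 c3@4, authorship ....
After op 7 (delete): buffer="b" (len 1), cursors c1@1 c2@1 c3@1, authorship .
After op 8 (insert('s')): buffer="bsss" (len 4), cursors c1@4 c2@4 c3@4, authorship .123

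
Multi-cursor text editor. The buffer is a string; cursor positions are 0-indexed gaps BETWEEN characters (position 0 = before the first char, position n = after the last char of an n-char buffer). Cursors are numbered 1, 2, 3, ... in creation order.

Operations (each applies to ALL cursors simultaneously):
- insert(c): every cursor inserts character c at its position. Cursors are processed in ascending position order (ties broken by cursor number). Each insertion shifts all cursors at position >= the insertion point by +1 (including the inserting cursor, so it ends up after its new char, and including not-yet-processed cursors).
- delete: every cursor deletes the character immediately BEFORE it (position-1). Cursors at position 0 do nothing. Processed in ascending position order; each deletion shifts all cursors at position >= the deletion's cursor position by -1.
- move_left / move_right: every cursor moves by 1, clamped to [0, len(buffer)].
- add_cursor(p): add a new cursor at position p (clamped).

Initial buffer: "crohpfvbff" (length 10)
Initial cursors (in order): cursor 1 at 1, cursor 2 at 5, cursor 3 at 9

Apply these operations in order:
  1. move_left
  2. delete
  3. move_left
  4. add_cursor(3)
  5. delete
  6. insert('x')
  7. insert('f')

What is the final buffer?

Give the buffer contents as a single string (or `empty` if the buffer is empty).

Answer: xfcxxffpxfvff

Derivation:
After op 1 (move_left): buffer="crohpfvbff" (len 10), cursors c1@0 c2@4 c3@8, authorship ..........
After op 2 (delete): buffer="cropfvff" (len 8), cursors c1@0 c2@3 c3@6, authorship ........
After op 3 (move_left): buffer="cropfvff" (len 8), cursors c1@0 c2@2 c3@5, authorship ........
After op 4 (add_cursor(3)): buffer="cropfvff" (len 8), cursors c1@0 c2@2 c4@3 c3@5, authorship ........
After op 5 (delete): buffer="cpvff" (len 5), cursors c1@0 c2@1 c4@1 c3@2, authorship .....
After op 6 (insert('x')): buffer="xcxxpxvff" (len 9), cursors c1@1 c2@4 c4@4 c3@6, authorship 1.24.3...
After op 7 (insert('f')): buffer="xfcxxffpxfvff" (len 13), cursors c1@2 c2@7 c4@7 c3@10, authorship 11.2424.33...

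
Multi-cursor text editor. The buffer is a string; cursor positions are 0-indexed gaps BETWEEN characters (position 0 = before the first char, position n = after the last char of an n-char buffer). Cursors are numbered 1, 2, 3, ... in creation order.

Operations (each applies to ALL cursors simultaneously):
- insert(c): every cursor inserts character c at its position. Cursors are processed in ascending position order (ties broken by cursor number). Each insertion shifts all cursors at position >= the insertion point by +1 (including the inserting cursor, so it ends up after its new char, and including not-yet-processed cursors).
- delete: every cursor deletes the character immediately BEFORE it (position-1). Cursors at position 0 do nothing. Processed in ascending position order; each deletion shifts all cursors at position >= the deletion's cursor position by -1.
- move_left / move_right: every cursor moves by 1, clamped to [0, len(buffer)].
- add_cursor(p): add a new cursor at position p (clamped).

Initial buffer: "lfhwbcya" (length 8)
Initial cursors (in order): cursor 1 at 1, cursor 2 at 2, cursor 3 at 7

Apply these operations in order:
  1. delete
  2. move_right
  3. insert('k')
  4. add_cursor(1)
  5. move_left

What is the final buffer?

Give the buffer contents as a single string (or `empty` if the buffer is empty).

After op 1 (delete): buffer="hwbca" (len 5), cursors c1@0 c2@0 c3@4, authorship .....
After op 2 (move_right): buffer="hwbca" (len 5), cursors c1@1 c2@1 c3@5, authorship .....
After op 3 (insert('k')): buffer="hkkwbcak" (len 8), cursors c1@3 c2@3 c3@8, authorship .12....3
After op 4 (add_cursor(1)): buffer="hkkwbcak" (len 8), cursors c4@1 c1@3 c2@3 c3@8, authorship .12....3
After op 5 (move_left): buffer="hkkwbcak" (len 8), cursors c4@0 c1@2 c2@2 c3@7, authorship .12....3

Answer: hkkwbcak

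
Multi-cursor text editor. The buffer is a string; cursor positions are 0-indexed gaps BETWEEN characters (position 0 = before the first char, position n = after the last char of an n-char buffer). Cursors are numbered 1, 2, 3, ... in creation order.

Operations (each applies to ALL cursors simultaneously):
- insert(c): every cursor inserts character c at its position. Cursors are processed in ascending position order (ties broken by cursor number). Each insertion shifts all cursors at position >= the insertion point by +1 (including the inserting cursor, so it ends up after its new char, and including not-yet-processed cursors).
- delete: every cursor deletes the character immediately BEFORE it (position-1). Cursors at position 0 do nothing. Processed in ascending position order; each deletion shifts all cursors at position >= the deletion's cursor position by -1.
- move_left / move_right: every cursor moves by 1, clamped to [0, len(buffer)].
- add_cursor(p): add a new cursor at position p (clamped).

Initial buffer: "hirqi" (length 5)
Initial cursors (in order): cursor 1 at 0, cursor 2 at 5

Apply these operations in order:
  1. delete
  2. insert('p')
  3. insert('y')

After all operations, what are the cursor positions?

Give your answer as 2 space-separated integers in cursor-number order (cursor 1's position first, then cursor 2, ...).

After op 1 (delete): buffer="hirq" (len 4), cursors c1@0 c2@4, authorship ....
After op 2 (insert('p')): buffer="phirqp" (len 6), cursors c1@1 c2@6, authorship 1....2
After op 3 (insert('y')): buffer="pyhirqpy" (len 8), cursors c1@2 c2@8, authorship 11....22

Answer: 2 8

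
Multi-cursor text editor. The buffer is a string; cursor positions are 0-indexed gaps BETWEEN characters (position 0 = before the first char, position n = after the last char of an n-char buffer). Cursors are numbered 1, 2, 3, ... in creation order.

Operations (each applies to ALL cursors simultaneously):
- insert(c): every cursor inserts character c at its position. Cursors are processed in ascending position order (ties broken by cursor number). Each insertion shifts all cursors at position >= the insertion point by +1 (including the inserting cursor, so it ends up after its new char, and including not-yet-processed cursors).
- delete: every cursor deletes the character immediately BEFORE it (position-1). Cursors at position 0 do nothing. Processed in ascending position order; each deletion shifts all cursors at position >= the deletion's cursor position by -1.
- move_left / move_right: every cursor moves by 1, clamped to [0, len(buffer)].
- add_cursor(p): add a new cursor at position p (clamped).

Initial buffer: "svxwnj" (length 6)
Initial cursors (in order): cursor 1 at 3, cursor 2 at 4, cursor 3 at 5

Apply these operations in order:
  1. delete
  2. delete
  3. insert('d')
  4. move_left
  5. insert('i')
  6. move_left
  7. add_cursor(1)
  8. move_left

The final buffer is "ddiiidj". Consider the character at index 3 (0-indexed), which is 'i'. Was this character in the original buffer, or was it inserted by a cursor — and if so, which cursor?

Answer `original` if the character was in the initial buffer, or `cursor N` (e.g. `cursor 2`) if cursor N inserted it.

After op 1 (delete): buffer="svj" (len 3), cursors c1@2 c2@2 c3@2, authorship ...
After op 2 (delete): buffer="j" (len 1), cursors c1@0 c2@0 c3@0, authorship .
After op 3 (insert('d')): buffer="dddj" (len 4), cursors c1@3 c2@3 c3@3, authorship 123.
After op 4 (move_left): buffer="dddj" (len 4), cursors c1@2 c2@2 c3@2, authorship 123.
After op 5 (insert('i')): buffer="ddiiidj" (len 7), cursors c1@5 c2@5 c3@5, authorship 121233.
After op 6 (move_left): buffer="ddiiidj" (len 7), cursors c1@4 c2@4 c3@4, authorship 121233.
After op 7 (add_cursor(1)): buffer="ddiiidj" (len 7), cursors c4@1 c1@4 c2@4 c3@4, authorship 121233.
After op 8 (move_left): buffer="ddiiidj" (len 7), cursors c4@0 c1@3 c2@3 c3@3, authorship 121233.
Authorship (.=original, N=cursor N): 1 2 1 2 3 3 .
Index 3: author = 2

Answer: cursor 2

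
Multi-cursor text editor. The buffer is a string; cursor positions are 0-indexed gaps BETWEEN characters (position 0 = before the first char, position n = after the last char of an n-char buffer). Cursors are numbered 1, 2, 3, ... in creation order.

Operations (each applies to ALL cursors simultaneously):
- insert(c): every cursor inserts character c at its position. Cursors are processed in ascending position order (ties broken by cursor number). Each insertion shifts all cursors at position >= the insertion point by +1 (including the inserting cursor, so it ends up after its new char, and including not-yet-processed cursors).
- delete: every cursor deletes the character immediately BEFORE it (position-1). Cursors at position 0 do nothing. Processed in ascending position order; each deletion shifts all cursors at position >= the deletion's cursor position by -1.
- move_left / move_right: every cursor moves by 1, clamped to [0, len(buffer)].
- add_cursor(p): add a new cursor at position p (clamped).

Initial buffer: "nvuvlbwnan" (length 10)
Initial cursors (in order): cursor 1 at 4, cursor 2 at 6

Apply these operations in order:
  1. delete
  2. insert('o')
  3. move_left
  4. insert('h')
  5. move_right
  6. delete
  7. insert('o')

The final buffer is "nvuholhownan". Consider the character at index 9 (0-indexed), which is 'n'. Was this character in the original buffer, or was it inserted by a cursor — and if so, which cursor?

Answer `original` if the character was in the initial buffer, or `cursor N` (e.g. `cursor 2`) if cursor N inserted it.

After op 1 (delete): buffer="nvulwnan" (len 8), cursors c1@3 c2@4, authorship ........
After op 2 (insert('o')): buffer="nvuolownan" (len 10), cursors c1@4 c2@6, authorship ...1.2....
After op 3 (move_left): buffer="nvuolownan" (len 10), cursors c1@3 c2@5, authorship ...1.2....
After op 4 (insert('h')): buffer="nvuholhownan" (len 12), cursors c1@4 c2@7, authorship ...11.22....
After op 5 (move_right): buffer="nvuholhownan" (len 12), cursors c1@5 c2@8, authorship ...11.22....
After op 6 (delete): buffer="nvuhlhwnan" (len 10), cursors c1@4 c2@6, authorship ...1.2....
After op 7 (insert('o')): buffer="nvuholhownan" (len 12), cursors c1@5 c2@8, authorship ...11.22....
Authorship (.=original, N=cursor N): . . . 1 1 . 2 2 . . . .
Index 9: author = original

Answer: original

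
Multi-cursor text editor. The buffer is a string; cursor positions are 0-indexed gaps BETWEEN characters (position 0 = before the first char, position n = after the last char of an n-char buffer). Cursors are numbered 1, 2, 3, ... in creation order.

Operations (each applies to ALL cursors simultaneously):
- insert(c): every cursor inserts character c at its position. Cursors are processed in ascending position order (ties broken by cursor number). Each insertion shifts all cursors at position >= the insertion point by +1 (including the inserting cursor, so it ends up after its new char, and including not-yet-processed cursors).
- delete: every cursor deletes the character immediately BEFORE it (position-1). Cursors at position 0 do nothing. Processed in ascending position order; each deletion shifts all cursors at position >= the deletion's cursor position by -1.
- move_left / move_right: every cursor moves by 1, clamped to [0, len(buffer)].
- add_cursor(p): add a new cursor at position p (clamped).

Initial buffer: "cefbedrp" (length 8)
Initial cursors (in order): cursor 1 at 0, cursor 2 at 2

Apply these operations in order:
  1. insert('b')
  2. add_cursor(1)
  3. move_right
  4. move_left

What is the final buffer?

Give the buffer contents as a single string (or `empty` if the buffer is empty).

After op 1 (insert('b')): buffer="bcebfbedrp" (len 10), cursors c1@1 c2@4, authorship 1..2......
After op 2 (add_cursor(1)): buffer="bcebfbedrp" (len 10), cursors c1@1 c3@1 c2@4, authorship 1..2......
After op 3 (move_right): buffer="bcebfbedrp" (len 10), cursors c1@2 c3@2 c2@5, authorship 1..2......
After op 4 (move_left): buffer="bcebfbedrp" (len 10), cursors c1@1 c3@1 c2@4, authorship 1..2......

Answer: bcebfbedrp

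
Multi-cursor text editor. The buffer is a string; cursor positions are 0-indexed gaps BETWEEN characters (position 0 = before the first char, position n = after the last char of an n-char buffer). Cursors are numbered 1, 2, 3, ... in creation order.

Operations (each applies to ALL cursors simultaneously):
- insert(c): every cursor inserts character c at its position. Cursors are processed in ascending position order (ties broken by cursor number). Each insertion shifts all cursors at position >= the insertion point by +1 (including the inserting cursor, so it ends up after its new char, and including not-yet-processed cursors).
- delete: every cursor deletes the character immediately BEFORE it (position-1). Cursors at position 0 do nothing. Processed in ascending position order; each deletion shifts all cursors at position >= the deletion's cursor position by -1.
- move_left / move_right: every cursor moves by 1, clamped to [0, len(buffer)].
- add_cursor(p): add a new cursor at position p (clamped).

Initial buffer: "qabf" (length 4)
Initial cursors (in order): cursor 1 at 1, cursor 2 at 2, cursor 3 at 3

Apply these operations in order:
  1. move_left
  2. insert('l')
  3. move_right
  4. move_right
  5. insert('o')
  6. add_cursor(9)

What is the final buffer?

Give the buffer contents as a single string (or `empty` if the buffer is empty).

After op 1 (move_left): buffer="qabf" (len 4), cursors c1@0 c2@1 c3@2, authorship ....
After op 2 (insert('l')): buffer="lqlalbf" (len 7), cursors c1@1 c2@3 c3@5, authorship 1.2.3..
After op 3 (move_right): buffer="lqlalbf" (len 7), cursors c1@2 c2@4 c3@6, authorship 1.2.3..
After op 4 (move_right): buffer="lqlalbf" (len 7), cursors c1@3 c2@5 c3@7, authorship 1.2.3..
After op 5 (insert('o')): buffer="lqloalobfo" (len 10), cursors c1@4 c2@7 c3@10, authorship 1.21.32..3
After op 6 (add_cursor(9)): buffer="lqloalobfo" (len 10), cursors c1@4 c2@7 c4@9 c3@10, authorship 1.21.32..3

Answer: lqloalobfo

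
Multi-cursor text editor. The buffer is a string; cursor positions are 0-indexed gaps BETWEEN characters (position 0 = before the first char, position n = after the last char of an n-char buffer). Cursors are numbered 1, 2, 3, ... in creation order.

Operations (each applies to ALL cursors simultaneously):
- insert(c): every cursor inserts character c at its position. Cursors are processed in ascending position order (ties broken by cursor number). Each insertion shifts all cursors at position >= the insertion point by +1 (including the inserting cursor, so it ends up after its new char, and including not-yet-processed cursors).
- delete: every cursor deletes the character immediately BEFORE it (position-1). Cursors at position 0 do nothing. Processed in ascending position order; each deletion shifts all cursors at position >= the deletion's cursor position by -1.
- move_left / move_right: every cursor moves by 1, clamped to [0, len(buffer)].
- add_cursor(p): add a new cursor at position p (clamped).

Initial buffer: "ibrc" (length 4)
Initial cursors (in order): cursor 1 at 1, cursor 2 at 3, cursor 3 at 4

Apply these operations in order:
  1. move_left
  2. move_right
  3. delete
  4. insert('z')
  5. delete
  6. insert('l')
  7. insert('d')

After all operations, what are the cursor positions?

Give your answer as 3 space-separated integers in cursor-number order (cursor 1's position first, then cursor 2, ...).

Answer: 2 7 7

Derivation:
After op 1 (move_left): buffer="ibrc" (len 4), cursors c1@0 c2@2 c3@3, authorship ....
After op 2 (move_right): buffer="ibrc" (len 4), cursors c1@1 c2@3 c3@4, authorship ....
After op 3 (delete): buffer="b" (len 1), cursors c1@0 c2@1 c3@1, authorship .
After op 4 (insert('z')): buffer="zbzz" (len 4), cursors c1@1 c2@4 c3@4, authorship 1.23
After op 5 (delete): buffer="b" (len 1), cursors c1@0 c2@1 c3@1, authorship .
After op 6 (insert('l')): buffer="lbll" (len 4), cursors c1@1 c2@4 c3@4, authorship 1.23
After op 7 (insert('d')): buffer="ldblldd" (len 7), cursors c1@2 c2@7 c3@7, authorship 11.2323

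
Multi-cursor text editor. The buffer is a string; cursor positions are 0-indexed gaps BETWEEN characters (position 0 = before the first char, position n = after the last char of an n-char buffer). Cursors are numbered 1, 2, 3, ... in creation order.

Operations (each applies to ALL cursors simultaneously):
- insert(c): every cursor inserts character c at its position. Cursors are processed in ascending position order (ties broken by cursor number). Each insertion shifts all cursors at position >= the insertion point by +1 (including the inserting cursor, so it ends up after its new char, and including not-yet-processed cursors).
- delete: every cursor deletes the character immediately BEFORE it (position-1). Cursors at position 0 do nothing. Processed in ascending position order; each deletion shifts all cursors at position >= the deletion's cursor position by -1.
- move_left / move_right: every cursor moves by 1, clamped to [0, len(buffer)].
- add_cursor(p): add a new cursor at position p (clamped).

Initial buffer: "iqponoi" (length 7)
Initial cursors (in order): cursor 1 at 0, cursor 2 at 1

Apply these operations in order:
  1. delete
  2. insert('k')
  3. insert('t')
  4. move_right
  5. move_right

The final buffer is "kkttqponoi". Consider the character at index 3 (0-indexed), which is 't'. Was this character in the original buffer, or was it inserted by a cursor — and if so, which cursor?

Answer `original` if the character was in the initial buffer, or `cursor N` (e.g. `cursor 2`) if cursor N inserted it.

After op 1 (delete): buffer="qponoi" (len 6), cursors c1@0 c2@0, authorship ......
After op 2 (insert('k')): buffer="kkqponoi" (len 8), cursors c1@2 c2@2, authorship 12......
After op 3 (insert('t')): buffer="kkttqponoi" (len 10), cursors c1@4 c2@4, authorship 1212......
After op 4 (move_right): buffer="kkttqponoi" (len 10), cursors c1@5 c2@5, authorship 1212......
After op 5 (move_right): buffer="kkttqponoi" (len 10), cursors c1@6 c2@6, authorship 1212......
Authorship (.=original, N=cursor N): 1 2 1 2 . . . . . .
Index 3: author = 2

Answer: cursor 2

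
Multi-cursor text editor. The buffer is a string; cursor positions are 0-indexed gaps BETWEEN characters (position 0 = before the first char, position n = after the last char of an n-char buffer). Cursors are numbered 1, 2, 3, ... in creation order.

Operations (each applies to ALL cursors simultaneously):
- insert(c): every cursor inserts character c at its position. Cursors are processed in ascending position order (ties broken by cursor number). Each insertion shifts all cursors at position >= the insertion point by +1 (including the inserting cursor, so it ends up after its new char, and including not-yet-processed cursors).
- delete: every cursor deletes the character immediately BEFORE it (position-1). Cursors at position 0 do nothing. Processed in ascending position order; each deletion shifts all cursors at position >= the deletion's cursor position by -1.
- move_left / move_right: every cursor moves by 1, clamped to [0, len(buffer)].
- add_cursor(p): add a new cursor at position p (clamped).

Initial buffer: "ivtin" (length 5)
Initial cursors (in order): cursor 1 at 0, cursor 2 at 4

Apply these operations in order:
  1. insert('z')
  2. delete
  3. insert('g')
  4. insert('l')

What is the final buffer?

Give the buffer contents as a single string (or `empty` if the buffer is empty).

After op 1 (insert('z')): buffer="zivtizn" (len 7), cursors c1@1 c2@6, authorship 1....2.
After op 2 (delete): buffer="ivtin" (len 5), cursors c1@0 c2@4, authorship .....
After op 3 (insert('g')): buffer="givtign" (len 7), cursors c1@1 c2@6, authorship 1....2.
After op 4 (insert('l')): buffer="glivtigln" (len 9), cursors c1@2 c2@8, authorship 11....22.

Answer: glivtigln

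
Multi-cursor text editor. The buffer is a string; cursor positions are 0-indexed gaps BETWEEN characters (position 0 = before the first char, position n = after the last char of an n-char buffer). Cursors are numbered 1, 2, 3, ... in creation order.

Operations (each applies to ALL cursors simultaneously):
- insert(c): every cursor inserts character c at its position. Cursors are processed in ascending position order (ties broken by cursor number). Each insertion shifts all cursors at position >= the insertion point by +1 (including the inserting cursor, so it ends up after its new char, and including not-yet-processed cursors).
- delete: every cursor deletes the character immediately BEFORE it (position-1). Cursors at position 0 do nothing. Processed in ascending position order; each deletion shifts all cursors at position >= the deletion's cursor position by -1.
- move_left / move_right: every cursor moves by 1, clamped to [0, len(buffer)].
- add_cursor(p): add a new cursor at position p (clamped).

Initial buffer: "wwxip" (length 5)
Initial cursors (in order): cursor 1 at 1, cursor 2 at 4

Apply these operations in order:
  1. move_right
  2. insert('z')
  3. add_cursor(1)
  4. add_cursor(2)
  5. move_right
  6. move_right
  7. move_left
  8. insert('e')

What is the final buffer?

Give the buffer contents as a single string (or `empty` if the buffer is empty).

Answer: wwezexeipez

Derivation:
After op 1 (move_right): buffer="wwxip" (len 5), cursors c1@2 c2@5, authorship .....
After op 2 (insert('z')): buffer="wwzxipz" (len 7), cursors c1@3 c2@7, authorship ..1...2
After op 3 (add_cursor(1)): buffer="wwzxipz" (len 7), cursors c3@1 c1@3 c2@7, authorship ..1...2
After op 4 (add_cursor(2)): buffer="wwzxipz" (len 7), cursors c3@1 c4@2 c1@3 c2@7, authorship ..1...2
After op 5 (move_right): buffer="wwzxipz" (len 7), cursors c3@2 c4@3 c1@4 c2@7, authorship ..1...2
After op 6 (move_right): buffer="wwzxipz" (len 7), cursors c3@3 c4@4 c1@5 c2@7, authorship ..1...2
After op 7 (move_left): buffer="wwzxipz" (len 7), cursors c3@2 c4@3 c1@4 c2@6, authorship ..1...2
After op 8 (insert('e')): buffer="wwezexeipez" (len 11), cursors c3@3 c4@5 c1@7 c2@10, authorship ..314.1..22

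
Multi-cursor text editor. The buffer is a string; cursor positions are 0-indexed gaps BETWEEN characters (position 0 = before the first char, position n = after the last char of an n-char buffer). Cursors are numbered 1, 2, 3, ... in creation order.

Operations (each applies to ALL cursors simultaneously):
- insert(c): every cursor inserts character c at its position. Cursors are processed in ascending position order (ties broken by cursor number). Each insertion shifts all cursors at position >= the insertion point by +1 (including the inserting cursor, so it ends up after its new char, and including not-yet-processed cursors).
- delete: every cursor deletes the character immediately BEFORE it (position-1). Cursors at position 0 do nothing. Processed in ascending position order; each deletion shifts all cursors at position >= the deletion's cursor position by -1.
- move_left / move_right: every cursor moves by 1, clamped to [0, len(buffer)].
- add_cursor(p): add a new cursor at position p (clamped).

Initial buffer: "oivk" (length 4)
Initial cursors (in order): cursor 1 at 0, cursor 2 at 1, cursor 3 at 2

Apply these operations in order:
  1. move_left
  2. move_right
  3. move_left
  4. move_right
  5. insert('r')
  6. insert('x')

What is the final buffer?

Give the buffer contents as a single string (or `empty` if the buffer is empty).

After op 1 (move_left): buffer="oivk" (len 4), cursors c1@0 c2@0 c3@1, authorship ....
After op 2 (move_right): buffer="oivk" (len 4), cursors c1@1 c2@1 c3@2, authorship ....
After op 3 (move_left): buffer="oivk" (len 4), cursors c1@0 c2@0 c3@1, authorship ....
After op 4 (move_right): buffer="oivk" (len 4), cursors c1@1 c2@1 c3@2, authorship ....
After op 5 (insert('r')): buffer="orrirvk" (len 7), cursors c1@3 c2@3 c3@5, authorship .12.3..
After op 6 (insert('x')): buffer="orrxxirxvk" (len 10), cursors c1@5 c2@5 c3@8, authorship .1212.33..

Answer: orrxxirxvk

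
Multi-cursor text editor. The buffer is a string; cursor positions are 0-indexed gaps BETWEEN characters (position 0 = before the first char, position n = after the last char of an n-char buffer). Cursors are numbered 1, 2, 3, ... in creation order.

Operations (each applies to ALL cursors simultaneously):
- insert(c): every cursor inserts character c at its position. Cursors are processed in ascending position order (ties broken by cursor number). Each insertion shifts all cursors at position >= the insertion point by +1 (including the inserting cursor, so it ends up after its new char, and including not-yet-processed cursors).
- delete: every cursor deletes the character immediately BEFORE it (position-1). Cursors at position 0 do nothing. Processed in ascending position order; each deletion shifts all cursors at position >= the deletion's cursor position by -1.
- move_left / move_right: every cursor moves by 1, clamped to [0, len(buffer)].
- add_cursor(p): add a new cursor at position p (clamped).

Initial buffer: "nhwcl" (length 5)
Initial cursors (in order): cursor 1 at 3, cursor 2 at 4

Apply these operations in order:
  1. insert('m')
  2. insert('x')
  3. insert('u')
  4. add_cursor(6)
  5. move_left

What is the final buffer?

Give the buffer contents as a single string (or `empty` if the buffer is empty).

After op 1 (insert('m')): buffer="nhwmcml" (len 7), cursors c1@4 c2@6, authorship ...1.2.
After op 2 (insert('x')): buffer="nhwmxcmxl" (len 9), cursors c1@5 c2@8, authorship ...11.22.
After op 3 (insert('u')): buffer="nhwmxucmxul" (len 11), cursors c1@6 c2@10, authorship ...111.222.
After op 4 (add_cursor(6)): buffer="nhwmxucmxul" (len 11), cursors c1@6 c3@6 c2@10, authorship ...111.222.
After op 5 (move_left): buffer="nhwmxucmxul" (len 11), cursors c1@5 c3@5 c2@9, authorship ...111.222.

Answer: nhwmxucmxul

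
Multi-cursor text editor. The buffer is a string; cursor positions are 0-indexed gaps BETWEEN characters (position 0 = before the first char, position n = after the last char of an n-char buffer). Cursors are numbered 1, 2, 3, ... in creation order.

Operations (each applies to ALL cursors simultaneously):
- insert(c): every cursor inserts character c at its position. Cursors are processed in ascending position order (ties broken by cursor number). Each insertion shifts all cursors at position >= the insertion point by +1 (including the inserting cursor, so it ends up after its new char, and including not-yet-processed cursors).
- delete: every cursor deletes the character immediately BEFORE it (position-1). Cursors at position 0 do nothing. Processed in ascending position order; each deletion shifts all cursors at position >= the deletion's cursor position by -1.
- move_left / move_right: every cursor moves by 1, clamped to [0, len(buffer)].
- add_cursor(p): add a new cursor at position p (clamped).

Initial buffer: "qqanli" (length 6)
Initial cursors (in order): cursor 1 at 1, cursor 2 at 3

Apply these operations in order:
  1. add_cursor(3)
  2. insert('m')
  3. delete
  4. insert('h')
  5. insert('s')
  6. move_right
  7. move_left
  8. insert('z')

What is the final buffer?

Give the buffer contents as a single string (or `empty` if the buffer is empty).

After op 1 (add_cursor(3)): buffer="qqanli" (len 6), cursors c1@1 c2@3 c3@3, authorship ......
After op 2 (insert('m')): buffer="qmqammnli" (len 9), cursors c1@2 c2@6 c3@6, authorship .1..23...
After op 3 (delete): buffer="qqanli" (len 6), cursors c1@1 c2@3 c3@3, authorship ......
After op 4 (insert('h')): buffer="qhqahhnli" (len 9), cursors c1@2 c2@6 c3@6, authorship .1..23...
After op 5 (insert('s')): buffer="qhsqahhssnli" (len 12), cursors c1@3 c2@9 c3@9, authorship .11..2323...
After op 6 (move_right): buffer="qhsqahhssnli" (len 12), cursors c1@4 c2@10 c3@10, authorship .11..2323...
After op 7 (move_left): buffer="qhsqahhssnli" (len 12), cursors c1@3 c2@9 c3@9, authorship .11..2323...
After op 8 (insert('z')): buffer="qhszqahhsszznli" (len 15), cursors c1@4 c2@12 c3@12, authorship .111..232323...

Answer: qhszqahhsszznli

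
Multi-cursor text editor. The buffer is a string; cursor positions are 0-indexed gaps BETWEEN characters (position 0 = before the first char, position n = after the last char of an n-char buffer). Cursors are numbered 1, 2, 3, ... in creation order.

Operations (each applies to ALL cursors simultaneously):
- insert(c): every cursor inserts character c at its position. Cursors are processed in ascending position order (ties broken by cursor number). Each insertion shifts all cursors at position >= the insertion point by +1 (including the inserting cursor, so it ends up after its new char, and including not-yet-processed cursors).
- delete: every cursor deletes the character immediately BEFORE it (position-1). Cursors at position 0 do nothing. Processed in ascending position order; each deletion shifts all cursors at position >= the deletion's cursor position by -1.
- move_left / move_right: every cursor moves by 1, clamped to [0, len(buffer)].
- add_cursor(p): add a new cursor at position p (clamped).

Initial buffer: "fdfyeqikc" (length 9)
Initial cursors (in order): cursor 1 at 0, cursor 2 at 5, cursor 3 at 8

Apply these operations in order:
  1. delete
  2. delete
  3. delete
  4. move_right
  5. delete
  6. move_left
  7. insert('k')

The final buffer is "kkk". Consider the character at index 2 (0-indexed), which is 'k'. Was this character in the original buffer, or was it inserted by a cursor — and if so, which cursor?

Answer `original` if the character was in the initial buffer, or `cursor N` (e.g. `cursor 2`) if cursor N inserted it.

Answer: cursor 3

Derivation:
After op 1 (delete): buffer="fdfyqic" (len 7), cursors c1@0 c2@4 c3@6, authorship .......
After op 2 (delete): buffer="fdfqc" (len 5), cursors c1@0 c2@3 c3@4, authorship .....
After op 3 (delete): buffer="fdc" (len 3), cursors c1@0 c2@2 c3@2, authorship ...
After op 4 (move_right): buffer="fdc" (len 3), cursors c1@1 c2@3 c3@3, authorship ...
After op 5 (delete): buffer="" (len 0), cursors c1@0 c2@0 c3@0, authorship 
After op 6 (move_left): buffer="" (len 0), cursors c1@0 c2@0 c3@0, authorship 
After op 7 (insert('k')): buffer="kkk" (len 3), cursors c1@3 c2@3 c3@3, authorship 123
Authorship (.=original, N=cursor N): 1 2 3
Index 2: author = 3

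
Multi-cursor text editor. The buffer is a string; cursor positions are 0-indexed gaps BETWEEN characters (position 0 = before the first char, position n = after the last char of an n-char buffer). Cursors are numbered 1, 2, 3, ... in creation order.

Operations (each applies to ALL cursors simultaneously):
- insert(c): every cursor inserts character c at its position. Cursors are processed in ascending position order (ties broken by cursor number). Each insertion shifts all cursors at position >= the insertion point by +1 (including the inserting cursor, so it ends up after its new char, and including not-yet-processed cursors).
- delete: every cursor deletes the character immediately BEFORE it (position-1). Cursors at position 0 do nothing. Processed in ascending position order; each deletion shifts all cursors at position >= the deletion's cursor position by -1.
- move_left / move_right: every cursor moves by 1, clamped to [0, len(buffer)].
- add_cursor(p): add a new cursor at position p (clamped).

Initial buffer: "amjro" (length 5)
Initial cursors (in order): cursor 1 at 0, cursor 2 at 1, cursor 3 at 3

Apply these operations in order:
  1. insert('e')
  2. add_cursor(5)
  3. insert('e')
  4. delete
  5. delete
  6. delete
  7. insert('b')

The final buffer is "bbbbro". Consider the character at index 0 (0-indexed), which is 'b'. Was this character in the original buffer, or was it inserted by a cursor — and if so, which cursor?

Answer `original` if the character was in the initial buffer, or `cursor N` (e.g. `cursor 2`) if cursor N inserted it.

Answer: cursor 1

Derivation:
After op 1 (insert('e')): buffer="eaemjero" (len 8), cursors c1@1 c2@3 c3@6, authorship 1.2..3..
After op 2 (add_cursor(5)): buffer="eaemjero" (len 8), cursors c1@1 c2@3 c4@5 c3@6, authorship 1.2..3..
After op 3 (insert('e')): buffer="eeaeemjeeero" (len 12), cursors c1@2 c2@5 c4@8 c3@10, authorship 11.22..433..
After op 4 (delete): buffer="eaemjero" (len 8), cursors c1@1 c2@3 c4@5 c3@6, authorship 1.2..3..
After op 5 (delete): buffer="amro" (len 4), cursors c1@0 c2@1 c3@2 c4@2, authorship ....
After op 6 (delete): buffer="ro" (len 2), cursors c1@0 c2@0 c3@0 c4@0, authorship ..
After op 7 (insert('b')): buffer="bbbbro" (len 6), cursors c1@4 c2@4 c3@4 c4@4, authorship 1234..
Authorship (.=original, N=cursor N): 1 2 3 4 . .
Index 0: author = 1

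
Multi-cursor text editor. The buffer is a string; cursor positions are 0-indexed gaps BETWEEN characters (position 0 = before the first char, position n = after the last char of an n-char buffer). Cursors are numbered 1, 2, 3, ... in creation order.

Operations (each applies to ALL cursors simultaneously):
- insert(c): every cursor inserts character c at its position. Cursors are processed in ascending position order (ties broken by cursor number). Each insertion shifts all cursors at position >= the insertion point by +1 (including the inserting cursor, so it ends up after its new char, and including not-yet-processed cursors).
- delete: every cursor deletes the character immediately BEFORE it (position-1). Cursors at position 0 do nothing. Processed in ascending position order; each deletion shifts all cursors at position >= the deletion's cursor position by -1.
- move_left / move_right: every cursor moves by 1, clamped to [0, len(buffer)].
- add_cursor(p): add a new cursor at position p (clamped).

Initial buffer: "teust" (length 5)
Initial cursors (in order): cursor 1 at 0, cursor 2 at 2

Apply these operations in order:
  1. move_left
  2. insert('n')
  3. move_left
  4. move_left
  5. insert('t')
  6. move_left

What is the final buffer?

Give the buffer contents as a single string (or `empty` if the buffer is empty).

After op 1 (move_left): buffer="teust" (len 5), cursors c1@0 c2@1, authorship .....
After op 2 (insert('n')): buffer="ntneust" (len 7), cursors c1@1 c2@3, authorship 1.2....
After op 3 (move_left): buffer="ntneust" (len 7), cursors c1@0 c2@2, authorship 1.2....
After op 4 (move_left): buffer="ntneust" (len 7), cursors c1@0 c2@1, authorship 1.2....
After op 5 (insert('t')): buffer="tnttneust" (len 9), cursors c1@1 c2@3, authorship 112.2....
After op 6 (move_left): buffer="tnttneust" (len 9), cursors c1@0 c2@2, authorship 112.2....

Answer: tnttneust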